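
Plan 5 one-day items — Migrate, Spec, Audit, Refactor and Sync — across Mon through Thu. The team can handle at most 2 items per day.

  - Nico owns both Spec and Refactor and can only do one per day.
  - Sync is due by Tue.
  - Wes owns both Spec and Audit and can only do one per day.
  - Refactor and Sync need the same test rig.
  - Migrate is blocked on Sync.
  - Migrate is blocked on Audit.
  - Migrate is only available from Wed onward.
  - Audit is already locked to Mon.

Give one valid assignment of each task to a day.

Migrate in Wed; Audit in Mon; Spec in Tue; Refactor in Wed; Sync in Mon

Checking: Audit(Mon) before Migrate(Wed); Sync(Mon) before Migrate(Wed); Spec(Tue) != Audit(Mon); Refactor(Wed) != Sync(Mon); Spec(Tue) != Refactor(Wed); Audit=Mon in [Mon,Mon]; Sync=Mon in [Mon,Tue]; Migrate=Wed in [Wed,Thu]; max 2 per day (cap 2).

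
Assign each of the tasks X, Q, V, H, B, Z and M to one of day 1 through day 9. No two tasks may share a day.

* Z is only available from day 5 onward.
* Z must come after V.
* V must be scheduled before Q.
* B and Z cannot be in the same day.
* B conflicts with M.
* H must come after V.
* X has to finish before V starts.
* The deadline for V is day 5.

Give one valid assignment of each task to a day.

Z=day 5, H=day 4, V=day 2, X=day 1, M=day 7, B=day 6, Q=day 3

Checking: V(day 2) before H(day 4); V(day 2) before Q(day 3); X(day 1) before V(day 2); V(day 2) before Z(day 5); B(day 6) != Z(day 5); B(day 6) != M(day 7); Z=day 5 in [day 5,day 9]; V=day 2 in [day 1,day 5]; max 1 per day (cap 1).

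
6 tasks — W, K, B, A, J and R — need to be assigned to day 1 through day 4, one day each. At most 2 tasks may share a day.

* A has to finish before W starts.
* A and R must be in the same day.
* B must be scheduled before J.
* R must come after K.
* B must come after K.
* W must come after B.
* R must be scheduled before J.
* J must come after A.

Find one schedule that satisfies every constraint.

W=day 4, R=day 3, A=day 3, J=day 4, B=day 2, K=day 1

Checking: K(day 1) before B(day 2); A(day 3) before J(day 4); A(day 3) before W(day 4); B(day 2) before J(day 4); K(day 1) before R(day 3); R(day 3) before J(day 4); B(day 2) before W(day 4); A = R = day 3; max 2 per day (cap 2).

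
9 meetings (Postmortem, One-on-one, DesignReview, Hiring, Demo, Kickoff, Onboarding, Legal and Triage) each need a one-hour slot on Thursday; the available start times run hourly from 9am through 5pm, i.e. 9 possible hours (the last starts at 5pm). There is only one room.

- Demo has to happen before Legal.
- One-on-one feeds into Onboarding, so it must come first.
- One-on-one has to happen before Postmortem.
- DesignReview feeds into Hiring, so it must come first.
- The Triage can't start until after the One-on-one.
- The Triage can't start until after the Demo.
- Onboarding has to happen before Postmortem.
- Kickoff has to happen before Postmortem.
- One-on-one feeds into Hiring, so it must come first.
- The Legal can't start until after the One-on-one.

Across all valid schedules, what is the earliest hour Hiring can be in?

Precedence pushes Hiring to at least 10am.
Hiring at 11am is achievable: Triage=5pm, Hiring=11am, One-on-one=9am, Legal=4pm, Postmortem=2pm, Onboarding=12pm, DesignReview=10am, Demo=3pm, Kickoff=1pm.
Nothing earlier works — the capacity limit rule out every hour before 11am.

11am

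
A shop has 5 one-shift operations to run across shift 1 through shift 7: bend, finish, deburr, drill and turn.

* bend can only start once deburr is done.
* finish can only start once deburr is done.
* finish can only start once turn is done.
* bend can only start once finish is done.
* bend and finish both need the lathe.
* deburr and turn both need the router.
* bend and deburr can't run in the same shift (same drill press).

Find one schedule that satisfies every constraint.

deburr -> shift 1; finish -> shift 3; turn -> shift 2; bend -> shift 4; drill -> shift 1

Checking: turn(shift 2) before finish(shift 3); deburr(shift 1) before bend(shift 4); deburr(shift 1) before finish(shift 3); finish(shift 3) before bend(shift 4); bend(shift 4) != finish(shift 3); bend(shift 4) != deburr(shift 1); deburr(shift 1) != turn(shift 2).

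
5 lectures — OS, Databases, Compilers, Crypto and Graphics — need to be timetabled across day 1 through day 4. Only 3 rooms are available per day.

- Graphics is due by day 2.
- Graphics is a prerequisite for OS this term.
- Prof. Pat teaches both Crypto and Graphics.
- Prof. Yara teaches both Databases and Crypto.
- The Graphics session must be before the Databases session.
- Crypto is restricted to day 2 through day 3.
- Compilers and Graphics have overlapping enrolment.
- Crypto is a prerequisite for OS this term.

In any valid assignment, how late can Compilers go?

day 4

Compilers at day 4 is achievable: OS=day 3; Databases=day 3; Compilers=day 4; Graphics=day 1; Crypto=day 2.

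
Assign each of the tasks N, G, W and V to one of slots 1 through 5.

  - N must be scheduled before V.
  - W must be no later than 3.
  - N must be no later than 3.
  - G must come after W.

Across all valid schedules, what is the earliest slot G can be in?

2

Precedence pushes G to at least 2.
G at 2 is achievable: W=1, V=2, N=1, G=2.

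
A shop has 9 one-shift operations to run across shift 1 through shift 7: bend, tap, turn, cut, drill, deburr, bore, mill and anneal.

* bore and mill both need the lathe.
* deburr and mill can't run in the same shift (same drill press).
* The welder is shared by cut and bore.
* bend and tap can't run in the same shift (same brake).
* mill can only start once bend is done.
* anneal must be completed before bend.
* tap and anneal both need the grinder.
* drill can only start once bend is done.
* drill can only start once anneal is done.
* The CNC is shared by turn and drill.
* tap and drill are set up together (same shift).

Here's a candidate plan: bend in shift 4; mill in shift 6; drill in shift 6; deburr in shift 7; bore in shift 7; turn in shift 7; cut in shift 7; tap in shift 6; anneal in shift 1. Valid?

Invalid. The welder is shared by cut and bore.

deburr and mill can't run in the same shift (same drill press) — holds.
drill can only start once anneal is done — holds.
tap and drill are set up together (same shift) — holds.
anneal must be completed before bend — holds.
bend and tap can't run in the same shift (same brake) — holds.
bore and mill both need the lathe — holds.
drill can only start once bend is done — holds.
mill can only start once bend is done — holds.
The welder is shared by cut and bore — violated.
tap and anneal both need the grinder — holds.
The CNC is shared by turn and drill — holds.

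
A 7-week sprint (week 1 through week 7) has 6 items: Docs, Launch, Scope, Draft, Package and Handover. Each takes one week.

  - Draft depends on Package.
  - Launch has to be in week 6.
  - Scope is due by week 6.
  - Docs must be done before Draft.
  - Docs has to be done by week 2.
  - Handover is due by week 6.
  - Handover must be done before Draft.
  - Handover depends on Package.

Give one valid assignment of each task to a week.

Draft=week 3, Launch=week 6, Package=week 1, Scope=week 1, Docs=week 1, Handover=week 2

Checking: Package(week 1) before Draft(week 3); Handover(week 2) before Draft(week 3); Docs(week 1) before Draft(week 3); Package(week 1) before Handover(week 2); Handover=week 2 in [week 1,week 6]; Docs=week 1 in [week 1,week 2]; Scope=week 1 in [week 1,week 6]; Launch=week 6 in [week 6,week 6].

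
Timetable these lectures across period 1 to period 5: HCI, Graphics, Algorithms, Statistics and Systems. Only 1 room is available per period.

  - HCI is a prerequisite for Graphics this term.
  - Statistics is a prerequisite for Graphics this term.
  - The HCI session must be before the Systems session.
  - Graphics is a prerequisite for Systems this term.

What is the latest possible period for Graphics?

Precedence pushes Graphics to at least period 2; downstream work caps Graphics at period 4.
Graphics at period 4 is achievable: Algorithms -> period 3, Graphics -> period 4, Statistics -> period 2, HCI -> period 1, Systems -> period 5.

period 4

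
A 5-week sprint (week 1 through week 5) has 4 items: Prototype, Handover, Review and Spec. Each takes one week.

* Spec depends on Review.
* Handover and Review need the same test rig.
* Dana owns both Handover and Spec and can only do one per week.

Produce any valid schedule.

Review=week 1, Handover=week 3, Spec=week 2, Prototype=week 1

Checking: Review(week 1) before Spec(week 2); Handover(week 3) != Spec(week 2); Handover(week 3) != Review(week 1).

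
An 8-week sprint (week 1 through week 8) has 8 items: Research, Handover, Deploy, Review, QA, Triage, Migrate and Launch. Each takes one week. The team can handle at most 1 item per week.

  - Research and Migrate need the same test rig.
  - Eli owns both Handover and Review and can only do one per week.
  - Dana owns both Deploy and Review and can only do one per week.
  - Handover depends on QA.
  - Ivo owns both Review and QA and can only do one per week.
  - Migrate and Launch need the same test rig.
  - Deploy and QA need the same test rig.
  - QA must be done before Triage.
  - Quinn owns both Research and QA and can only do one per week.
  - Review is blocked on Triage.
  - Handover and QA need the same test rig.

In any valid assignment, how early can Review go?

week 3

Precedence pushes Review to at least week 3.
Review at week 3 is achievable: Triage=week 2; Research=week 5; Review=week 3; QA=week 1; Launch=week 8; Handover=week 4; Deploy=week 6; Migrate=week 7.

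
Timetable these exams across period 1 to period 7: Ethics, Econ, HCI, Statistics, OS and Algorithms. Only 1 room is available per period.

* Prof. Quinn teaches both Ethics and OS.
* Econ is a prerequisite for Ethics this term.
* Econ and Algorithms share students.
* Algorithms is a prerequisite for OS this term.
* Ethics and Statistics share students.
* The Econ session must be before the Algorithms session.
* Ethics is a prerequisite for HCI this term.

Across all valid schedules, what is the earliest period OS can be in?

Precedence pushes OS to at least period 3.
OS at period 3 is achievable: Algorithms -> period 2, Econ -> period 1, OS -> period 3, Statistics -> period 6, Ethics -> period 4, HCI -> period 5.

period 3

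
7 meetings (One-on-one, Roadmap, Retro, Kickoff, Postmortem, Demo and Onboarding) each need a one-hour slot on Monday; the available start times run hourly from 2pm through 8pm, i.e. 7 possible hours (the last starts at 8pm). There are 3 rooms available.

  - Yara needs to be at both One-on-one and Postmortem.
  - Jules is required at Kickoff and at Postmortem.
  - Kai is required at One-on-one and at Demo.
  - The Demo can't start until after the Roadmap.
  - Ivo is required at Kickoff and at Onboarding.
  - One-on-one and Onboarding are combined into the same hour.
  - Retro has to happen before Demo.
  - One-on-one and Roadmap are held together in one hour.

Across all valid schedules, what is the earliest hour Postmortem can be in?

Postmortem at 2pm is achievable: Postmortem=2pm, Retro=2pm, One-on-one=3pm, Onboarding=3pm, Kickoff=4pm, Demo=4pm, Roadmap=3pm.

2pm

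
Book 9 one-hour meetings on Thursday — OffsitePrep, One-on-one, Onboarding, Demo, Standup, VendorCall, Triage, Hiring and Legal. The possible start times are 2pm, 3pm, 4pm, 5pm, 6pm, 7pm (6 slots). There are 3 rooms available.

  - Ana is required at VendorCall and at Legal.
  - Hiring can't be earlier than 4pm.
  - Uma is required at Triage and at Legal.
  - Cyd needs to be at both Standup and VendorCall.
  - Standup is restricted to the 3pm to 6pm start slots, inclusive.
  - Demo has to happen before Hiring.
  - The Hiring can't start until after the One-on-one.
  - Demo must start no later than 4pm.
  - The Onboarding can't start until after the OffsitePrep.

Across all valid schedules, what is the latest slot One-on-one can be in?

6pm

Downstream work caps One-on-one at 6pm.
One-on-one at 6pm is achievable: VendorCall=2pm; One-on-one=6pm; Legal=4pm; Onboarding=3pm; Triage=3pm; Standup=3pm; OffsitePrep=2pm; Hiring=7pm; Demo=2pm.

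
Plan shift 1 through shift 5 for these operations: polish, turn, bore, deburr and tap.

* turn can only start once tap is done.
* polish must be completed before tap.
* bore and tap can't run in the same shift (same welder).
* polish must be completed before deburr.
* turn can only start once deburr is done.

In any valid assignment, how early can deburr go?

Precedence pushes deburr to at least shift 2; downstream work caps deburr at shift 4.
deburr at shift 2 is achievable: tap in shift 2, turn in shift 3, bore in shift 1, deburr in shift 2, polish in shift 1.

shift 2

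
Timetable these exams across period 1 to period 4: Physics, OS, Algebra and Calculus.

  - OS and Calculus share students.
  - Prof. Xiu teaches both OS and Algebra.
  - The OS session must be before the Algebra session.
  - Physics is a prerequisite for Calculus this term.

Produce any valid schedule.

OS=period 1, Calculus=period 2, Physics=period 1, Algebra=period 2

Checking: Physics(period 1) before Calculus(period 2); OS(period 1) before Algebra(period 2); OS(period 1) != Calculus(period 2); OS(period 1) != Algebra(period 2).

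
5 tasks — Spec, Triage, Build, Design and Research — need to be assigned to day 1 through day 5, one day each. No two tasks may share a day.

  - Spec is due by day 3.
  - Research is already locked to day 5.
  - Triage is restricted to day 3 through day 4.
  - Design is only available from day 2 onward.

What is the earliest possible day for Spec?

Spec's own window allows nothing later than day 3.
Spec at day 1 is achievable: Spec=day 1; Triage=day 3; Design=day 2; Build=day 4; Research=day 5.

day 1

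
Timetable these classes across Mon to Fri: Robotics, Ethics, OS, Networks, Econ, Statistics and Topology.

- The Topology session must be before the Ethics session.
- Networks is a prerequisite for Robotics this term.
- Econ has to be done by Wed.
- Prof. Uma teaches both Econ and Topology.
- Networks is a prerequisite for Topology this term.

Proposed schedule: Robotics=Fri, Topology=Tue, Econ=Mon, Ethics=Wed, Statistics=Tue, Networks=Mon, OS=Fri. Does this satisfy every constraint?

Networks is a prerequisite for Robotics this term — holds.
Networks is a prerequisite for Topology this term — holds.
The Topology session must be before the Ethics session — holds.
Prof. Uma teaches both Econ and Topology — holds.
Econ has to be done by Wed — holds.

Valid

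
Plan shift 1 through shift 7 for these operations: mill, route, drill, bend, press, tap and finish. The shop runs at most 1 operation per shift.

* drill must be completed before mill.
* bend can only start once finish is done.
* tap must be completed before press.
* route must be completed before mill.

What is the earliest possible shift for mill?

Precedence pushes mill to at least shift 2.
mill at shift 3 is achievable: tap in shift 6; bend in shift 5; finish in shift 4; mill in shift 3; press in shift 7; drill in shift 2; route in shift 1.
Nothing earlier works — the capacity limit rule out every shift before shift 3.

shift 3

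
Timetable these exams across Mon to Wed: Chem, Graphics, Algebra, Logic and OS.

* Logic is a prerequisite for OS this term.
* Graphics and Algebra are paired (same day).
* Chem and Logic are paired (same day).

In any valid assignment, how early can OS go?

Precedence pushes OS to at least Tue.
OS at Tue is achievable: OS in Tue; Graphics in Mon; Logic in Mon; Algebra in Mon; Chem in Mon.

Tue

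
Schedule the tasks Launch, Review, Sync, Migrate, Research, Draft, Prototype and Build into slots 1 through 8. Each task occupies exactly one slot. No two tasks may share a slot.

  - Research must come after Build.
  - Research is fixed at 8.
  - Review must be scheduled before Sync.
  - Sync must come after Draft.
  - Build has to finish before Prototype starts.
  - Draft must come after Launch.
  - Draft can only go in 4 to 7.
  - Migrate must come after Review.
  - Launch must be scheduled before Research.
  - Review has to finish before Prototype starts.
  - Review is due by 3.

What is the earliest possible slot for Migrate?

2

Precedence pushes Migrate to at least 2.
Migrate at 2 is achievable: Draft=4, Research=8, Build=6, Sync=5, Review=1, Prototype=7, Launch=3, Migrate=2.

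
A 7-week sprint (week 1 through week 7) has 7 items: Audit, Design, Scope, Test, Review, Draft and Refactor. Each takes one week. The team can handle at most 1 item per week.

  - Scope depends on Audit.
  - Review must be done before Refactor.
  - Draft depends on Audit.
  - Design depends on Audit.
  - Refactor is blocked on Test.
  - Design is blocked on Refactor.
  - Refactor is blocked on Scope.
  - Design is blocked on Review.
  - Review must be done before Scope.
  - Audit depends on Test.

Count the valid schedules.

Splitting on Audit: it can be week 2 (5), week 3 (8). Listing each branch's schedules as (Design, Scope, Test, Review, Draft, Refactor) by week number:
Audit=week 2: (6,4,1,3,7,5) (7,4,1,3,5,6) (7,4,1,3,6,5) (7,5,1,3,4,6) (7,5,1,4,3,6) — 5.
Audit=week 3: (6,4,1,2,7,5) (6,4,2,1,7,5) (7,4,1,2,5,6) (7,4,1,2,6,5) (7,4,2,1,5,6) (7,4,2,1,6,5) (7,5,1,2,4,6) (7,5,2,1,4,6) — 8.
Summing: 5 + 8 = 13.

13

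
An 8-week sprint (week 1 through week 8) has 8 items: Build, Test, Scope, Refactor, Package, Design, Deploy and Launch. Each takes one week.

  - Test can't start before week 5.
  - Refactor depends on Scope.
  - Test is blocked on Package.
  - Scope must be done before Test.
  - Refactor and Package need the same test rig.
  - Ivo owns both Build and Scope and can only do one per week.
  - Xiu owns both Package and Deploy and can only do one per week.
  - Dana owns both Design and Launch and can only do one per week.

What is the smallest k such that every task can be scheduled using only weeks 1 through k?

5 weeks

The precedence chain requires at least 2 distinct weeks.
Test can't be placed before week 5, so the schedule must run through at least week 5.
5 works (last occupied week: week 5): for example Deploy=week 2, Test=week 5, Refactor=week 2, Package=week 1, Design=week 1, Build=week 2, Launch=week 2, Scope=week 1.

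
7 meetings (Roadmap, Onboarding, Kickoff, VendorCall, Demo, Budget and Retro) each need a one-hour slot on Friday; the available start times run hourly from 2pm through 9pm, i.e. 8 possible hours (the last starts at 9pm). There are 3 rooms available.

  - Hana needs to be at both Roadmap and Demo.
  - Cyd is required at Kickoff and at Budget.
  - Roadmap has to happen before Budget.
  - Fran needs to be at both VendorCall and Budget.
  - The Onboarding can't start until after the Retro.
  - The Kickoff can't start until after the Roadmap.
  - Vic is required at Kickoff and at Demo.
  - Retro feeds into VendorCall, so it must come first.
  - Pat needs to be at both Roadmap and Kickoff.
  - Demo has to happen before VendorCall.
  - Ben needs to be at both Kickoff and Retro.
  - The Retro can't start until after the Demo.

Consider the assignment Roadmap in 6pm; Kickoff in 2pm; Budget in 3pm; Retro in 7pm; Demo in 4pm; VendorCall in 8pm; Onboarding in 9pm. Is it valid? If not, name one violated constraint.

Invalid. The Kickoff can't start until after the Roadmap.

There are 3 rooms available — holds.
Retro feeds into VendorCall, so it must come first — holds.
Vic is required at Kickoff and at Demo — holds.
The Onboarding can't start until after the Retro — holds.
Ben needs to be at both Kickoff and Retro — holds.
Hana needs to be at both Roadmap and Demo — holds.
Fran needs to be at both VendorCall and Budget — holds.
Pat needs to be at both Roadmap and Kickoff — holds.
Cyd is required at Kickoff and at Budget — holds.
The Retro can't start until after the Demo — holds.
The Kickoff can't start until after the Roadmap — violated.
Roadmap has to happen before Budget — violated.
Demo has to happen before VendorCall — holds.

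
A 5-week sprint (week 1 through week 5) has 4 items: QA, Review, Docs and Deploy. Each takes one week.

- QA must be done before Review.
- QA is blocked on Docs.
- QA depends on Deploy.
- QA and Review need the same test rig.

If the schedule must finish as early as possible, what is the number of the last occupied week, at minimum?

week 3

The precedence chain requires at least 3 distinct weeks.
3 works (last occupied week: week 3): for example Docs -> week 1; Deploy -> week 1; QA -> week 2; Review -> week 3.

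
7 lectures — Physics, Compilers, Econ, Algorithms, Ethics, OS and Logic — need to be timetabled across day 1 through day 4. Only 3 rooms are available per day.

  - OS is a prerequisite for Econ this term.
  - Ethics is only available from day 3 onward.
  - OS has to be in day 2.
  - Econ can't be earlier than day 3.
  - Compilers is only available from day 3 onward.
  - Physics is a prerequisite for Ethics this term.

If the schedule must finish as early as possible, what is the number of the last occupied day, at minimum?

day 3

The precedence chain requires at least 2 distinct days.
With at most 3 per day and 7 lectures, at least 3 days are needed.
Compilers can't be placed before day 3, so the schedule must run through at least day 3.
3 works (last occupied day: day 3): for example Physics=day 1; Ethics=day 3; Logic=day 1; Algorithms=day 1; Compilers=day 3; Econ=day 3; OS=day 2.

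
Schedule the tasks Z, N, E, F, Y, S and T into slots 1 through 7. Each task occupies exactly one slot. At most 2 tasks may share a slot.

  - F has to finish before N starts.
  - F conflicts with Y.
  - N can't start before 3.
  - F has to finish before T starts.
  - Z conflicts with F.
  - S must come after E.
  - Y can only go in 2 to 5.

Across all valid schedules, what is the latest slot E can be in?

6

Downstream work caps E at 6.
E at 6 is achievable: Y in 2, T in 2, Z in 3, N in 3, F in 1, E in 6, S in 7.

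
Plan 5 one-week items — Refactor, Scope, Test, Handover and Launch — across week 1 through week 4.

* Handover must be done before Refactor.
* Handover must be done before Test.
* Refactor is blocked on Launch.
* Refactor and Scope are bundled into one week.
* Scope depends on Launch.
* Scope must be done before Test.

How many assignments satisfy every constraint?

Splitting on Refactor: it can be week 2 (2), week 3 (4). Listing each branch's schedules as (Scope, Test, Handover, Launch) by week number:
Refactor=week 2: (2,3,1,1) (2,4,1,1) — 2.
Refactor=week 3: (3,4,1,1) (3,4,1,2) (3,4,2,1) (3,4,2,2) — 4.
Summing: 2 + 4 = 6.

6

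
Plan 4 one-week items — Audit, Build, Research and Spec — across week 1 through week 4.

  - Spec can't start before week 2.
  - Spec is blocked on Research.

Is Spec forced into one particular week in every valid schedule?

No

Spec can be week 2 (e.g. Audit -> week 1, Spec -> week 2, Build -> week 1, Research -> week 1) or week 3 (e.g. Research=week 1; Audit=week 1; Build=week 1; Spec=week 3).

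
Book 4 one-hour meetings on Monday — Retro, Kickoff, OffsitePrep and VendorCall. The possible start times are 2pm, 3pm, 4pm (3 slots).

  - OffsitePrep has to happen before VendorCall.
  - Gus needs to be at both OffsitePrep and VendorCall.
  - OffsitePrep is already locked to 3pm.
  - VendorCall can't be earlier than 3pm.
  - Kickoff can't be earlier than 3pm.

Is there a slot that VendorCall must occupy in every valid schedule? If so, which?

4pm

VendorCall's window is 3pm–4pm.
OffsitePrep is fixed at 3pm, and VendorCall can't share a slot with OffsitePrep.
So VendorCall must be 4pm.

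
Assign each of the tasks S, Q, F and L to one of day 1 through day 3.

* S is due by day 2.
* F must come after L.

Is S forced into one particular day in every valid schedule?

S can be day 1 (e.g. Q -> day 1; F -> day 2; L -> day 1; S -> day 1) or day 2 (e.g. S in day 2, F in day 2, L in day 1, Q in day 1).

No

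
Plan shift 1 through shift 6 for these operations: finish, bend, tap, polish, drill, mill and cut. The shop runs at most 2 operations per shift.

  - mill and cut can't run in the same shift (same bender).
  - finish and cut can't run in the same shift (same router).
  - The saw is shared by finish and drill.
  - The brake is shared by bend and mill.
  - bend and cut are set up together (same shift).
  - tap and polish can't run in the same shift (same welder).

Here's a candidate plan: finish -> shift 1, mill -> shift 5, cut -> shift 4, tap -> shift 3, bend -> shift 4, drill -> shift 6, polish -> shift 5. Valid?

Yes

The brake is shared by bend and mill — holds.
tap and polish can't run in the same shift (same welder) — holds.
bend and cut are set up together (same shift) — holds.
The shop runs at most 2 operations per shift — holds.
finish and cut can't run in the same shift (same router) — holds.
mill and cut can't run in the same shift (same bender) — holds.
The saw is shared by finish and drill — holds.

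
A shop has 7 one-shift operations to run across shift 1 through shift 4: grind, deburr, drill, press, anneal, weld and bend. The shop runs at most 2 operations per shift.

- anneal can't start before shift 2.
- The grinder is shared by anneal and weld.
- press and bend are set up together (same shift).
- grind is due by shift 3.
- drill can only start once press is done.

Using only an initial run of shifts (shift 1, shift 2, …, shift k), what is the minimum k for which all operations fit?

The precedence chain requires at least 2 distinct shifts.
With at most 2 per shift and 7 operations, at least 4 shifts are needed.
4 works (last occupied shift: shift 4): for example drill in shift 4, bend in shift 3, press in shift 3, deburr in shift 1, anneal in shift 2, weld in shift 4, grind in shift 1.

4 shifts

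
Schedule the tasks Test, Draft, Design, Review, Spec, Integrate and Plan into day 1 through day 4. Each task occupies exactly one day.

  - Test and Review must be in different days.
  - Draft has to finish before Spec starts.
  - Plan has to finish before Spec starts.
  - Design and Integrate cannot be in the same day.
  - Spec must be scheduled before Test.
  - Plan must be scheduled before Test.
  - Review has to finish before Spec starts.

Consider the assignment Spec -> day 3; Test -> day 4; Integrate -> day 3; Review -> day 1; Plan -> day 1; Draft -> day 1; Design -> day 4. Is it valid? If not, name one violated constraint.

Test and Review must be in different days — holds.
Plan has to finish before Spec starts — holds.
Review has to finish before Spec starts — holds.
Design and Integrate cannot be in the same day — holds.
Plan must be scheduled before Test — holds.
Spec must be scheduled before Test — holds.
Draft has to finish before Spec starts — holds.

Valid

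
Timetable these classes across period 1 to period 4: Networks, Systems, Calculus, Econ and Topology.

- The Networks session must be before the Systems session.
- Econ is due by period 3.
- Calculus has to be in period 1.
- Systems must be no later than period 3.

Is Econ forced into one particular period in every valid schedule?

No

Econ can be period 1 (e.g. Systems=period 2, Econ=period 1, Calculus=period 1, Networks=period 1, Topology=period 1) or period 2 (e.g. Econ -> period 2; Topology -> period 1; Systems -> period 2; Calculus -> period 1; Networks -> period 1).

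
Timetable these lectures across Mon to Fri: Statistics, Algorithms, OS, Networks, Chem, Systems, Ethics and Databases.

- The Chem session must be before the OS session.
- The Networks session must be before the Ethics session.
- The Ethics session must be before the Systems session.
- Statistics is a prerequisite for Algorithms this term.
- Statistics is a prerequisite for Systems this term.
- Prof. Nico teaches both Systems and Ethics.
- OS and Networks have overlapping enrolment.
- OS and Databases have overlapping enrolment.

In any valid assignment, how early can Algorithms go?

Precedence pushes Algorithms to at least Tue.
Algorithms at Tue is achievable: Chem -> Mon, Ethics -> Tue, Databases -> Mon, OS -> Tue, Statistics -> Mon, Networks -> Mon, Systems -> Wed, Algorithms -> Tue.

Tue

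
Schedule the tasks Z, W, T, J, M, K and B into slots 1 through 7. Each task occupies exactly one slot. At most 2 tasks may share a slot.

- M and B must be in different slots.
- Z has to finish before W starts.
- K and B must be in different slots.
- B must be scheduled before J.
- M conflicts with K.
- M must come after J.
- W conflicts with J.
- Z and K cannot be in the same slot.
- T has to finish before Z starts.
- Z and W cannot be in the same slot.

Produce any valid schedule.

W in 3, M in 3, K in 4, Z in 2, J in 2, B in 1, T in 1

Checking: B(1) before J(2); Z(2) before W(3); T(1) before Z(2); J(2) before M(3); Z(2) != W(3); M(3) != K(4); M(3) != B(1); K(4) != B(1); Z(2) != K(4); W(3) != J(2); max 2 per slot (cap 2).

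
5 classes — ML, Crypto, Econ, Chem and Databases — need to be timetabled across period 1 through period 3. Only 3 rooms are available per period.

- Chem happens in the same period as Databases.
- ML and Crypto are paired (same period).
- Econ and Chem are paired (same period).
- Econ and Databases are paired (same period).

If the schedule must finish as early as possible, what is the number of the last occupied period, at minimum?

With at most 3 per period and 5 classes, at least 2 periods are needed.
2 works (last occupied period: period 2): for example Databases in period 2; Crypto in period 1; Econ in period 2; ML in period 1; Chem in period 2.

2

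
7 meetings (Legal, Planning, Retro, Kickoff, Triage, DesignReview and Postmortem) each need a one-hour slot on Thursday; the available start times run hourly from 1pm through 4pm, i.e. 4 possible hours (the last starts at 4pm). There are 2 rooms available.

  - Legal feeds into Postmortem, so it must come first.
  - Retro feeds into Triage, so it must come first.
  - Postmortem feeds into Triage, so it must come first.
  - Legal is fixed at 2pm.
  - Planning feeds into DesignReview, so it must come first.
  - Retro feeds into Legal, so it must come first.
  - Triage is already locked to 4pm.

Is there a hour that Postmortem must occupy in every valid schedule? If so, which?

Legal is fixed at 2pm and must come before Postmortem, so Postmortem is at least 3pm.
Triage is fixed at 4pm and must come after Postmortem, so Postmortem is at most 3pm.
So Postmortem must be 3pm.

3pm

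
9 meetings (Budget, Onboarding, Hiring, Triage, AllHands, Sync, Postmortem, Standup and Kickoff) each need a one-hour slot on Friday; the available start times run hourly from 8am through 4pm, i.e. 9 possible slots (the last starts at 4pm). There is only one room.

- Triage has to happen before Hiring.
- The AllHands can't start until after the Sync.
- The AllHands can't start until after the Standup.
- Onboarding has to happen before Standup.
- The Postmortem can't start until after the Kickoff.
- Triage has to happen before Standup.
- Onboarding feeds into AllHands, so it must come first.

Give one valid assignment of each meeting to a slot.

Hiring=1pm, Sync=11am, Postmortem=3pm, Triage=9am, Kickoff=2pm, AllHands=12pm, Standup=10am, Onboarding=8am, Budget=4pm

Checking: Triage(9am) before Hiring(1pm); Onboarding(8am) before Standup(10am); Sync(11am) before AllHands(12pm); Standup(10am) before AllHands(12pm); Onboarding(8am) before AllHands(12pm); Triage(9am) before Standup(10am); Kickoff(2pm) before Postmortem(3pm); max 1 per slot (cap 1).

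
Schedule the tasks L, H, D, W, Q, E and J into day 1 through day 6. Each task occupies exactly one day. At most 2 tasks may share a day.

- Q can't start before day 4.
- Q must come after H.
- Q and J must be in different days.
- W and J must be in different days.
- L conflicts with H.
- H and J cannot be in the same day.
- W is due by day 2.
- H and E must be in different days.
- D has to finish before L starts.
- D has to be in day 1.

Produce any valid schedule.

L -> day 2; W -> day 1; H -> day 3; Q -> day 4; E -> day 2; D -> day 1; J -> day 5

Checking: D(day 1) before L(day 2); H(day 3) before Q(day 4); Q(day 4) != J(day 5); W(day 1) != J(day 5); L(day 2) != H(day 3); H(day 3) != E(day 2); H(day 3) != J(day 5); D=day 1 in [day 1,day 1]; W=day 1 in [day 1,day 2]; Q=day 4 in [day 4,day 6]; max 2 per day (cap 2).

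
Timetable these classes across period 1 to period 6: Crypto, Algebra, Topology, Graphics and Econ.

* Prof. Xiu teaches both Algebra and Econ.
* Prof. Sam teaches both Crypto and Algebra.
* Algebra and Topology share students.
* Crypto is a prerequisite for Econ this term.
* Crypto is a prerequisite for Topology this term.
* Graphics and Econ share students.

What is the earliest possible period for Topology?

Precedence pushes Topology to at least period 2.
Topology at period 2 is achievable: Topology in period 2, Graphics in period 1, Crypto in period 1, Econ in period 2, Algebra in period 3.

period 2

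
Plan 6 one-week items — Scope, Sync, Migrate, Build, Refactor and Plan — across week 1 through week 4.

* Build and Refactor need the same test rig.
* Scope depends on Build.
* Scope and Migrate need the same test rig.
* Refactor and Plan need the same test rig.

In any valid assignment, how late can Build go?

week 3

Downstream work caps Build at week 3.
Build at week 3 is achievable: Scope in week 4; Build in week 3; Sync in week 1; Plan in week 2; Refactor in week 1; Migrate in week 1.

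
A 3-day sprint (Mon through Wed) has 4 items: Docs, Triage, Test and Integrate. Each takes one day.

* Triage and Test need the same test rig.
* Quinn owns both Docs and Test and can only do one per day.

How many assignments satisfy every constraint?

36

Splitting on Docs: it can be Mon (12), Tue (12), Wed (12). Listing each branch's schedules as (Triage, Test, Integrate):
Docs=Mon: (Mon,Tue,Mon) (Mon,Tue,Tue) (Mon,Tue,Wed) (Mon,Wed,Mon) (Mon,Wed,Tue) (Mon,Wed,Wed) (Tue,Wed,Mon) (Tue,Wed,Tue) (Tue,Wed,Wed) (Wed,Tue,Mon) (Wed,Tue,Tue) (Wed,Tue,Wed) — 12.
Docs=Tue: (Mon,Wed,Mon) (Mon,Wed,Tue) (Mon,Wed,Wed) (Tue,Mon,Mon) (Tue,Mon,Tue) (Tue,Mon,Wed) (Tue,Wed,Mon) (Tue,Wed,Tue) (Tue,Wed,Wed) (Wed,Mon,Mon) (Wed,Mon,Tue) (Wed,Mon,Wed) — 12.
Docs=Wed: (Mon,Tue,Mon) (Mon,Tue,Tue) (Mon,Tue,Wed) (Tue,Mon,Mon) (Tue,Mon,Tue) (Tue,Mon,Wed) (Wed,Mon,Mon) (Wed,Mon,Tue) (Wed,Mon,Wed) (Wed,Tue,Mon) (Wed,Tue,Tue) (Wed,Tue,Wed) — 12.
Summing: 12 + 12 + 12 = 36.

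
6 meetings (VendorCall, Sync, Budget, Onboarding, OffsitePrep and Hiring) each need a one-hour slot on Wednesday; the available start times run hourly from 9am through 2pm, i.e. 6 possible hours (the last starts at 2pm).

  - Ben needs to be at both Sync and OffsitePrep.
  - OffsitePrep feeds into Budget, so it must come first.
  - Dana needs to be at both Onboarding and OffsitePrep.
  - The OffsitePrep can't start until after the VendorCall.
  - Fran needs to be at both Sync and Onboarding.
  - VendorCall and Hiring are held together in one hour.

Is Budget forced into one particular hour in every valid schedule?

Budget can be 11am (e.g. OffsitePrep in 10am; VendorCall in 9am; Onboarding in 11am; Hiring in 9am; Budget in 11am; Sync in 9am) or 12pm (e.g. Onboarding -> 11am; Hiring -> 9am; VendorCall -> 9am; Sync -> 9am; OffsitePrep -> 10am; Budget -> 12pm).

No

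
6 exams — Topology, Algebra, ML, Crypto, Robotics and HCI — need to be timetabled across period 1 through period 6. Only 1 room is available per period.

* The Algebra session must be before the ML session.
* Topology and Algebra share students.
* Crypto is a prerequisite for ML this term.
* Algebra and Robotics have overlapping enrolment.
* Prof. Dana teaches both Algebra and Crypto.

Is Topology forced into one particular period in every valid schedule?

No

Topology can be period 1 (e.g. Robotics=period 5; Algebra=period 2; HCI=period 6; Crypto=period 3; ML=period 4; Topology=period 1) or period 2 (e.g. Algebra in period 1; HCI in period 6; Robotics in period 5; Topology in period 2; ML in period 4; Crypto in period 3).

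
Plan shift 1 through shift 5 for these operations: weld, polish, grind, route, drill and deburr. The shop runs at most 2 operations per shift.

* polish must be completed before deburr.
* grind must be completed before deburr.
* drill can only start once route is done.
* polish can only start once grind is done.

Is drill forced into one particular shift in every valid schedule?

drill can be shift 2 (e.g. grind -> shift 1; route -> shift 1; drill -> shift 2; weld -> shift 3; deburr -> shift 3; polish -> shift 2) or shift 3 (e.g. drill in shift 3; route in shift 1; grind in shift 1; deburr in shift 3; polish in shift 2; weld in shift 2).

No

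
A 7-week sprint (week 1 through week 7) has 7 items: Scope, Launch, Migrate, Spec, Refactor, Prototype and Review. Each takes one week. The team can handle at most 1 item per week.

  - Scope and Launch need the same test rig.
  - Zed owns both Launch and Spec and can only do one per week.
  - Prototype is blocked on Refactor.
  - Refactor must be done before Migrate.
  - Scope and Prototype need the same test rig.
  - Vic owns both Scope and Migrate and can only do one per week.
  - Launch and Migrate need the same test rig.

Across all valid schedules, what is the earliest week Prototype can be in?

Precedence pushes Prototype to at least week 2.
Prototype at week 2 is achievable: Spec in week 6; Scope in week 4; Migrate in week 3; Review in week 7; Prototype in week 2; Refactor in week 1; Launch in week 5.

week 2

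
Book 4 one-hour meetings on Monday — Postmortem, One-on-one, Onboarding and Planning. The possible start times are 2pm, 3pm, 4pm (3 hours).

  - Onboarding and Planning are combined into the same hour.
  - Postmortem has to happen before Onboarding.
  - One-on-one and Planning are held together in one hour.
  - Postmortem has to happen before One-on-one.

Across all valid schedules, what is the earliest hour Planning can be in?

3pm

Planning must be in the same hour as One-on-one, which can't be before 3pm, so Planning is at least 3pm.
Planning at 3pm is achievable: Planning=3pm; One-on-one=3pm; Postmortem=2pm; Onboarding=3pm.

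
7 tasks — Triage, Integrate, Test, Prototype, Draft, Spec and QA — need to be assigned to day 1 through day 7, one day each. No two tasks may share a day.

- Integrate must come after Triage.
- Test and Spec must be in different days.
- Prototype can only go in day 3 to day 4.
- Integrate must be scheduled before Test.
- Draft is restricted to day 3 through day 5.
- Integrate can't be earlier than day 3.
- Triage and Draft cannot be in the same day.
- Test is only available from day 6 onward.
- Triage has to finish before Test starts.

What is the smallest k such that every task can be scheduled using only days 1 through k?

The precedence chain requires at least 3 distinct days.
With at most 1 per day and 7 tasks, at least 7 days are needed.
Test can't be placed before day 6, so the schedule must run through at least day 6.
7 works (last occupied day: day 7): for example Prototype -> day 3; Integrate -> day 5; Spec -> day 2; QA -> day 7; Draft -> day 4; Triage -> day 1; Test -> day 6.

7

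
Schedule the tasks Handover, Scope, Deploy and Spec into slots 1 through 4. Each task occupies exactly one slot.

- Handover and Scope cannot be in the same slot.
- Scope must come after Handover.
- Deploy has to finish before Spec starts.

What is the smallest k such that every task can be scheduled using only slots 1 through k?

2

The precedence chain requires at least 2 distinct slots.
2 works (last occupied slot: 2): for example Deploy=1; Spec=2; Scope=2; Handover=1.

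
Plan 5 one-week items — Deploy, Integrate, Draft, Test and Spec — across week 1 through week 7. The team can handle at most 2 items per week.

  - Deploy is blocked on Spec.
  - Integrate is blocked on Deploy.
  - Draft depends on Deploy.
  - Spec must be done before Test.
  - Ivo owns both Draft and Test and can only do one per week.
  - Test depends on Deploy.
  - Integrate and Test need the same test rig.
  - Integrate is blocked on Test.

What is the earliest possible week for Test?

week 3

Precedence pushes Test to at least week 3; downstream work caps Test at week 6.
Test at week 3 is achievable: Draft in week 4; Spec in week 1; Deploy in week 2; Test in week 3; Integrate in week 4.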